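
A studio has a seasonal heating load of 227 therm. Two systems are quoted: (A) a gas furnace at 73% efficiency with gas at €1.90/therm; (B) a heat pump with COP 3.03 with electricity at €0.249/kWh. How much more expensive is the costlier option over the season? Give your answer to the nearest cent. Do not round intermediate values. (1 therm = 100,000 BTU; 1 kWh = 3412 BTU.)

Heat load = 227 therm × 100,000 = 22,700,000 BTU
Gas: input = 22,700,000 / 0.73 = 31,095,890 BTU = 311 therm → 311 × €1.90 = €590.82
Heat pump: 22,700,000 BTU / 3412 = 6,653 kWh heat; / 3.03 = 2,196 kWh in → × €0.249 = €546.73
Difference = |€590.82 − €546.73| = €44.09

€44.09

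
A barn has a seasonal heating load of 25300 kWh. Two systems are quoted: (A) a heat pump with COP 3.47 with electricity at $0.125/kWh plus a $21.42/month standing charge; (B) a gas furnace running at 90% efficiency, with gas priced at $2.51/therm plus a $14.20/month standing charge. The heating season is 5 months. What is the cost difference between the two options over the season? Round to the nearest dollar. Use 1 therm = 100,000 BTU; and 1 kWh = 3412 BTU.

Heat load = 25300 kWh × 3412 = 86,323,600 BTU
Gas: input = 86,323,600 / 0.90 = 95,915,111 BTU = 959.2 therm → 959.2 × $2.51 = $2,407.47; + 5 × $14.20 standing = $2,478.47
Heat pump: 86,323,600 BTU / 3412 = 25,300 kWh heat; / 3.47 = 7,291 kWh in → × $0.125 = $911.38; + 5 × $21.42 standing = $1,018.48
Difference = |$2,478.47 − $1,018.48| = $1,459.99 ≈ $1460

$1460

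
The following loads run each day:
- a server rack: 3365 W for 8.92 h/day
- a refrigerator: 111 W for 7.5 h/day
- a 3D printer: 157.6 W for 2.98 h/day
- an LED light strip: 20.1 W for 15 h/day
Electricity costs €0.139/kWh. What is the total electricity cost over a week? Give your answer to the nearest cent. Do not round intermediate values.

€30.77

server rack: 3365 W × 8.92 h × 7 d = 210,111 Wh = 210.1 kWh
refrigerator: 111 W × 7.5 h × 7 d = 5,828 Wh = 5.827 kWh
3D printer: 157.6 W × 2.98 h × 7 d = 3,288 Wh = 3.288 kWh
LED light strip: 20.1 W × 15 h × 7 d = 2,110 Wh = 2.111 kWh
Total energy = 210.1 + 5.827 + 3.288 + 2.111 = 221.3 kWh
Cost = 221.3 kWh × €0.139 = €30.77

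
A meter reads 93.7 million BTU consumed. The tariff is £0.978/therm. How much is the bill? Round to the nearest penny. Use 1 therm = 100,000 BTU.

93.7 million BTU × (10 therm/million BTU) = 937 therm
Cost = 937 therm × £0.978/therm = £916.39

£916.39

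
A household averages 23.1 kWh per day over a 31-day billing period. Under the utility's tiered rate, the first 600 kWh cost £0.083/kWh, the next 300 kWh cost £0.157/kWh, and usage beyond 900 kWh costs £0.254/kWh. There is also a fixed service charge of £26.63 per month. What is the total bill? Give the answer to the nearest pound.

£95

Usage = 23.1 kWh/day × 31 days = 716.1 kWh
First 600 kWh × £0.083 = £49.80
Next 116.1 kWh × £0.157 = £18.23
Remaining tier: 0 kWh (not reached)
Energy charge = £68.03; + service £26.63 = £94.66 ≈ £95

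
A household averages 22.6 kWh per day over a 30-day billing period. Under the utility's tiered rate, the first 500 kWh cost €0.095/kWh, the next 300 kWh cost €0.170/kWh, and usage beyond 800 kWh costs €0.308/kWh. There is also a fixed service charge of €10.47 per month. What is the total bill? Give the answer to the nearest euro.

Usage = 22.6 kWh/day × 30 days = 678 kWh
First 500 kWh × €0.095 = €47.50
Next 178 kWh × €0.170 = €30.26
Remaining tier: 0 kWh (not reached)
Energy charge = €77.76; + service €10.47 = €88.23 ≈ €88

€88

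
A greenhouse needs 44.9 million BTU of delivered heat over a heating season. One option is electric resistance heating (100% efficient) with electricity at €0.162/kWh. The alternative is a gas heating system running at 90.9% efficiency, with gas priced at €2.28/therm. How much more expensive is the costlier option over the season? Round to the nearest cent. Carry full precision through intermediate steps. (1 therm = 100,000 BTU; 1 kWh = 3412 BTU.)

€1005.62

Heat load = 44.9 × 10⁶ BTU = 44,900,000 BTU
Gas: input = 44,900,000 / 0.909 = 49,394,939 BTU = 493.9 therm → 493.9 × €2.28 = €1,126.20
Electric: 44,900,000 BTU / 3412 = 13,160 kWh → × €0.162 = €2,131.83
Difference = |€1,126.20 − €2,131.83| = €1,005.62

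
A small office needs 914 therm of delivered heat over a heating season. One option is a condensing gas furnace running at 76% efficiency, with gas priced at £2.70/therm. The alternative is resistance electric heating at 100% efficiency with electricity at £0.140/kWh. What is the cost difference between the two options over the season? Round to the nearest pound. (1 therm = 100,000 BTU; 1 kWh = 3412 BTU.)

£503

Heat load = 914 therm × 100,000 = 91,400,000 BTU
Gas: input = 91,400,000 / 0.76 = 120,263,158 BTU = 1,203 therm → 1,203 × £2.70 = £3,247.11
Electric: 91,400,000 BTU / 3412 = 26,790 kWh → × £0.140 = £3,750.29
Difference = |£3,247.11 − £3,750.29| = £503.19 ≈ £503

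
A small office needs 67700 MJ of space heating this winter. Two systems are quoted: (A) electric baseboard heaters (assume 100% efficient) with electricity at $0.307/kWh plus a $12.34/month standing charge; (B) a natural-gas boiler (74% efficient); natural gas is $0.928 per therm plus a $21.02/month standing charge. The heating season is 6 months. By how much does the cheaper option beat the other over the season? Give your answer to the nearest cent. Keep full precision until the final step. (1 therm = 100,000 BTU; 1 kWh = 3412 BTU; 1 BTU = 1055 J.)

$4917.04

Heat load = 67700 MJ = 67,700,000,000 J / 1055 = 64,170,616 BTU
Gas: input = 64,170,616 / 0.740 = 86,717,049 BTU = 867.2 therm → 867.2 × $0.928 = $804.73; + 6 × $21.02 standing = $930.85
Electric: 64,170,616 BTU / 3412 = 18,810 kWh → × $0.307 = $5,773.85; + 6 × $12.34 standing = $5,847.89
Difference = |$930.85 − $5,847.89| = $4,917.04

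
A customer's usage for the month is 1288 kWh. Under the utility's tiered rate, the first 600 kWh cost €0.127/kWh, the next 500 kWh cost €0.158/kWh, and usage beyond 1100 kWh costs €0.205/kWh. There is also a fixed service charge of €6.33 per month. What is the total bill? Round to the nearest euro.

€200

First 600 kWh × €0.127 = €76.20
Next 500 kWh × €0.158 = €79.00
Remaining 188 kWh × €0.205 = €38.54
Energy charge = €193.74; + service €6.33 = €200.07 ≈ €200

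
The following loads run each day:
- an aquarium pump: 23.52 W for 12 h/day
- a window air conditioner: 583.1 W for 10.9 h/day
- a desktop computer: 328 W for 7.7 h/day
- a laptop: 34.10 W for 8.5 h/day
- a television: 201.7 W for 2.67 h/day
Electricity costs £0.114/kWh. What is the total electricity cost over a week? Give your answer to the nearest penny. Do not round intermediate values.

£7.97

aquarium pump: 23.52 W × 12 h × 7 d = 1,976 Wh = 1.976 kWh
window air conditioner: 583.1 W × 10.9 h × 7 d = 44,491 Wh = 44.49 kWh
desktop computer: 328 W × 7.7 h × 7 d = 17,679 Wh = 17.68 kWh
laptop: 34.10 W × 8.5 h × 7 d = 2,029 Wh = 2.029 kWh
television: 201.7 W × 2.67 h × 7 d = 3,770 Wh = 3.77 kWh
Total energy = 1.976 + 44.49 + 17.68 + 2.029 + 3.77 = 69.94 kWh
Cost = 69.94 kWh × £0.114 = £7.97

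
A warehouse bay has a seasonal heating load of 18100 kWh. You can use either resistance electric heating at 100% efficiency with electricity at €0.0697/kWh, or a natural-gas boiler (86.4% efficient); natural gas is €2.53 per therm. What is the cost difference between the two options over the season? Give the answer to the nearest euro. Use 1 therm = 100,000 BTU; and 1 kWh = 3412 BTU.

€547

Heat load = 18100 kWh × 3412 = 61,757,200 BTU
Gas: input = 61,757,200 / 0.864 = 71,478,241 BTU = 714.8 therm → 714.8 × €2.53 = €1,808.40
Electric: 61,757,200 BTU / 3412 = 18,100 kWh → × €0.0697 = €1,261.57
Difference = |€1,808.40 − €1,261.57| = €546.83 ≈ €547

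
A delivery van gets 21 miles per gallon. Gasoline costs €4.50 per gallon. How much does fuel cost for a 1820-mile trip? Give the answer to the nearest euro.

Fuel = 1820 mi / 21 mpg = 86.67 gal
Cost = 86.67 gal × €4.50/gal = €390.00

€390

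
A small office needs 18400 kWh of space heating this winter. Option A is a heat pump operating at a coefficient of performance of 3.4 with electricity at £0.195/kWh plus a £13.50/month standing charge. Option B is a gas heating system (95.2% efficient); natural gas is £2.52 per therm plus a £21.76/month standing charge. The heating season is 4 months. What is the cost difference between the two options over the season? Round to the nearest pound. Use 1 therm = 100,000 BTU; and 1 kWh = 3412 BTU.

Heat load = 18400 kWh × 3412 = 62,780,800 BTU
Gas: input = 62,780,800 / 0.952 = 65,946,218 BTU = 659.5 therm → 659.5 × £2.52 = £1,661.84; + 4 × £21.76 standing = £1,748.88
Heat pump: 62,780,800 BTU / 3412 = 18,400 kWh heat; / 3.4 = 5,412 kWh in → × £0.195 = £1,055.29; + 4 × £13.50 standing = £1,109.29
Difference = |£1,748.88 − £1,109.29| = £639.59 ≈ £640

£640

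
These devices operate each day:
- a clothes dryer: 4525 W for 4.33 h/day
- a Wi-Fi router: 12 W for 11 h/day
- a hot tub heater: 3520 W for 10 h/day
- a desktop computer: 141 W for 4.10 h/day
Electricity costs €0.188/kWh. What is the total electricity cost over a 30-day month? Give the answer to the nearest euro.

€313

clothes dryer: 4525 W × 4.33 h × 30 d = 587,798 Wh = 587.8 kWh
Wi-Fi router: 12 W × 11 h × 30 d = 3,960 Wh = 3.96 kWh
hot tub heater: 3520 W × 10 h × 30 d = 1,056,000 Wh = 1,056 kWh
desktop computer: 141 W × 4.10 h × 30 d = 17,343 Wh = 17.34 kWh
Total energy = 587.8 + 3.96 + 1,056 + 17.34 = 1,665 kWh
Cost = 1,665 kWh × €0.188 = €313.04 ≈ €313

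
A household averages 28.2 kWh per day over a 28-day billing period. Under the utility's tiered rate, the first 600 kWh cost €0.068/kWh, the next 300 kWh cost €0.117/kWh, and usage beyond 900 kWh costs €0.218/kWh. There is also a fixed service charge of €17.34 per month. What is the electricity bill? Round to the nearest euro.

€80

Usage = 28.2 kWh/day × 28 days = 789.6 kWh
First 600 kWh × €0.068 = €40.80
Next 189.6 kWh × €0.117 = €22.18
Remaining tier: 0 kWh (not reached)
Energy charge = €62.98; + service €17.34 = €80.32 ≈ €80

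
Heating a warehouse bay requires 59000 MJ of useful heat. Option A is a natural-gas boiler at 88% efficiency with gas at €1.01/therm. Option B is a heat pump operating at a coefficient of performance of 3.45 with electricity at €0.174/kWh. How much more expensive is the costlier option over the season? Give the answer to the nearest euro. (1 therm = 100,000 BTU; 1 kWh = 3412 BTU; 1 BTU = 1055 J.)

€185

Heat load = 59000 MJ = 59,000,000,000 J / 1055 = 55,924,171 BTU
Gas: input = 55,924,171 / 0.88 = 63,550,194 BTU = 635.5 therm → 635.5 × €1.01 = €641.86
Heat pump: 55,924,171 BTU / 3412 = 16,390 kWh heat; / 3.45 = 4,751 kWh in → × €0.174 = €826.65
Difference = |€641.86 − €826.65| = €184.79 ≈ €185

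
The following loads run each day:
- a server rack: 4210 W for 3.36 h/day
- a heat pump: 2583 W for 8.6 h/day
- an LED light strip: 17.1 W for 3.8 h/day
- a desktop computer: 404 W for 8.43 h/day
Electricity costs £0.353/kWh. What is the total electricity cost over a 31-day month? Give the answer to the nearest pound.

£436

server rack: 4210 W × 3.36 h × 31 d = 438,514 Wh = 438.5 kWh
heat pump: 2583 W × 8.6 h × 31 d = 688,628 Wh = 688.6 kWh
LED light strip: 17.1 W × 3.8 h × 31 d = 2,014 Wh = 2.014 kWh
desktop computer: 404 W × 8.43 h × 31 d = 105,577 Wh = 105.6 kWh
Total energy = 438.5 + 688.6 + 2.014 + 105.6 = 1,235 kWh
Cost = 1,235 kWh × £0.353 = £435.86 ≈ £436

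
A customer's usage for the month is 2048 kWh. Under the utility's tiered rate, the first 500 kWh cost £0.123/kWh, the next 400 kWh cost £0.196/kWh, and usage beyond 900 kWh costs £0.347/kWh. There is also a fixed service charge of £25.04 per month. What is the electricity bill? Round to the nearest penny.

£563.30

First 500 kWh × £0.123 = £61.50
Next 400 kWh × £0.196 = £78.40
Remaining 1148 kWh × £0.347 = £398.36
Energy charge = £538.26; + service £25.04 = £563.30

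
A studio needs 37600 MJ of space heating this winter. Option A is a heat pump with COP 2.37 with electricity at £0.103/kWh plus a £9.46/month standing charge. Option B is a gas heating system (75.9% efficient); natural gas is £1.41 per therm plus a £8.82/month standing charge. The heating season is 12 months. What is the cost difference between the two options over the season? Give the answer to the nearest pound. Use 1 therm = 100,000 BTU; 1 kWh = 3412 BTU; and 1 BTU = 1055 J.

£200

Heat load = 37600 MJ = 37,600,000,000 J / 1055 = 35,639,810 BTU
Gas: input = 35,639,810 / 0.759 = 46,956,272 BTU = 469.6 therm → 469.6 × £1.41 = £662.08; + 12 × £8.82 standing = £767.92
Heat pump: 35,639,810 BTU / 3412 = 10,450 kWh heat; / 2.37 = 4,407 kWh in → × £0.103 = £453.96; + 12 × £9.46 standing = £567.48
Difference = |£767.92 − £567.48| = £200.45 ≈ £200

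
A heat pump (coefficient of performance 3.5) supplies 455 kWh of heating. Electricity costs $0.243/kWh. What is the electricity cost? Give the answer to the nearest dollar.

Electrical input = 455 kWh / 3.5 = 130 kWh
Cost = 130 × $0.243/kWh = $31.59 ≈ $32

$32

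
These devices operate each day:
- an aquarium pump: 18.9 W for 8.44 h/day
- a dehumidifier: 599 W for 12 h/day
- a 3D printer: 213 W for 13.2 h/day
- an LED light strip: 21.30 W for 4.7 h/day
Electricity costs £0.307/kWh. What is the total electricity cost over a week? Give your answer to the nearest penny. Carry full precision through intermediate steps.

aquarium pump: 18.9 W × 8.44 h × 7 d = 1,117 Wh = 1.117 kWh
dehumidifier: 599 W × 12 h × 7 d = 50,316 Wh = 50.32 kWh
3D printer: 213 W × 13.2 h × 7 d = 19,681 Wh = 19.68 kWh
LED light strip: 21.30 W × 4.7 h × 7 d = 701 Wh = 0.7008 kWh
Total energy = 1.117 + 50.32 + 19.68 + 0.7008 = 71.81 kWh
Cost = 71.81 kWh × £0.307 = £22.05

£22.05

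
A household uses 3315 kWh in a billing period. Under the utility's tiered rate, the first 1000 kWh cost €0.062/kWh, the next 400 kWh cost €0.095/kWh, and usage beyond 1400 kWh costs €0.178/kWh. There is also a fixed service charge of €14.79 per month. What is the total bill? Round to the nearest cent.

First 1000 kWh × €0.062 = €62.00
Next 400 kWh × €0.095 = €38.00
Remaining 1915 kWh × €0.178 = €340.87
Energy charge = €440.87; + service €14.79 = €455.66

€455.66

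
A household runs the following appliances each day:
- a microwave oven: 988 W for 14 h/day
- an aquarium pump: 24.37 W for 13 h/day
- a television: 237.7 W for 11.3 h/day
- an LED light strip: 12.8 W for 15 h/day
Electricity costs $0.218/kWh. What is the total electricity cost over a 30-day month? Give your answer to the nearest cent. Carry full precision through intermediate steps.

$111.36

microwave oven: 988 W × 14 h × 30 d = 414,960 Wh = 415 kWh
aquarium pump: 24.37 W × 13 h × 30 d = 9,504 Wh = 9.504 kWh
television: 237.7 W × 11.3 h × 30 d = 80,580 Wh = 80.58 kWh
LED light strip: 12.8 W × 15 h × 30 d = 5,760 Wh = 5.76 kWh
Total energy = 415 + 9.504 + 80.58 + 5.76 = 510.8 kWh
Cost = 510.8 kWh × $0.218 = $111.36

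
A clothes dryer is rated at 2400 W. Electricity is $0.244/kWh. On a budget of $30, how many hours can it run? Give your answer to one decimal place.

Energy budget = $30 / $0.244 per kWh = 123 kWh = 122,951 Wh
Runtime = 122,951 Wh / 2400 W = 51.23 h

51.2 h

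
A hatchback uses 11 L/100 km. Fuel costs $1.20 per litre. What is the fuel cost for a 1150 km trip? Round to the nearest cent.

$151.80

Fuel = 11 L/100 km × 1150 km / 100 = 126.5 L
Cost = 126.5 L × $1.20/L = $151.80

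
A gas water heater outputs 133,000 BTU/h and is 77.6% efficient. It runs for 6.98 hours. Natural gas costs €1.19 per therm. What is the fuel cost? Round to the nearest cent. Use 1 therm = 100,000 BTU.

Heat delivered = 133,000 BTU/h × 6.98 h = 928,340 BTU
Gas input = 928,340 / 0.776 = 1,196,314 BTU
= 1,196,314 / 100,000 = 11.96 therm
Cost = 11.96 × €1.19/therm = €14.24

€14.24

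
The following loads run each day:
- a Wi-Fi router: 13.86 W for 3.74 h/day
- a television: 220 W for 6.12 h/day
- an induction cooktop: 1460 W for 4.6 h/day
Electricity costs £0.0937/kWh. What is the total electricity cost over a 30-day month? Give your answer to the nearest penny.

£22.81

Wi-Fi router: 13.86 W × 3.74 h × 30 d = 1,555 Wh = 1.555 kWh
television: 220 W × 6.12 h × 30 d = 40,392 Wh = 40.39 kWh
induction cooktop: 1460 W × 4.6 h × 30 d = 201,480 Wh = 201.5 kWh
Total energy = 1.555 + 40.39 + 201.5 = 243.4 kWh
Cost = 243.4 kWh × £0.0937 = £22.81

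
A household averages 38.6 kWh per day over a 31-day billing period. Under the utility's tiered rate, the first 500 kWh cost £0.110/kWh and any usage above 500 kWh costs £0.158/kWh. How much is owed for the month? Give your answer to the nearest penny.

£165.06

Usage = 38.6 kWh/day × 31 days = 1196.6 kWh
First 500 kWh × £0.110 = £55.00
Remaining 696.6 kWh × £0.158 = £110.06
Total = £165.06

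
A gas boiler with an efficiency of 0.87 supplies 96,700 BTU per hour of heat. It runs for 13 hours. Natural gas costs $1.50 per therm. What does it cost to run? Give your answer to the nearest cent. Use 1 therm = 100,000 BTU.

$21.67

Heat delivered = 96,700 BTU/h × 13 h = 1,257,100 BTU
Gas input = 1,257,100 / 0.87 = 1,444,943 BTU
= 1,444,943 / 100,000 = 14.45 therm
Cost = 14.45 × $1.50/therm = $21.67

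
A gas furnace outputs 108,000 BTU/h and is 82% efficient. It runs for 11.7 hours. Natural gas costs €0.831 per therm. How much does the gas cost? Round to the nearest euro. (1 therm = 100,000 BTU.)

€13

Heat delivered = 108,000 BTU/h × 11.7 h = 1,263,600 BTU
Gas input = 1,263,600 / 0.82 = 1,540,976 BTU
= 1,540,976 / 100,000 = 15.41 therm
Cost = 15.41 × €0.831/therm = €12.81 ≈ €13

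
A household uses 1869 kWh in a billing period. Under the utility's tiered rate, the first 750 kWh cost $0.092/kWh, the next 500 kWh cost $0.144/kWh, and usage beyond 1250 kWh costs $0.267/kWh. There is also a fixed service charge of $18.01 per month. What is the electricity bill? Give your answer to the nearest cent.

First 750 kWh × $0.092 = $69.00
Next 500 kWh × $0.144 = $72.00
Remaining 619 kWh × $0.267 = $165.27
Energy charge = $306.27; + service $18.01 = $324.28

$324.28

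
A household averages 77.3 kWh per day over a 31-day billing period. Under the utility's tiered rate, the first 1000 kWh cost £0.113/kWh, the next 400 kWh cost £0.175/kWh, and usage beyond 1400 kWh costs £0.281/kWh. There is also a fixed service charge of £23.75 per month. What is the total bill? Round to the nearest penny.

Usage = 77.3 kWh/day × 31 days = 2396.3 kWh
First 1000 kWh × £0.113 = £113.00
Next 400 kWh × £0.175 = £70.00
Remaining 996.3 kWh × £0.281 = £279.96
Energy charge = £462.96; + service £23.75 = £486.71

£486.71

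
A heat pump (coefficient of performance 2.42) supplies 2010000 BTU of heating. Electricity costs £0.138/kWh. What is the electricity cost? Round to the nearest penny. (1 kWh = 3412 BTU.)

£33.59

Heat delivered = 2,010,000 BTU / 3412 = 589.1 kWh
Electrical input = 589.1 kWh / 2.42 = 243.4 kWh
Cost = 243.4 × £0.138/kWh = £33.59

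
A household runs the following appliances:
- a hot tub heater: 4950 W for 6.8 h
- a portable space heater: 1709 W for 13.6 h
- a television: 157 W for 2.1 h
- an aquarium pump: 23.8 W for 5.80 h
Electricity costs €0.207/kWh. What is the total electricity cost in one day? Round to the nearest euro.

hot tub heater: 4950 W × 6.8 h = 33,660 Wh = 33.66 kWh
portable space heater: 1709 W × 13.6 h = 23,242 Wh = 23.24 kWh
television: 157 W × 2.1 h = 330 Wh = 0.3297 kWh
aquarium pump: 23.8 W × 5.80 h = 138 Wh = 0.138 kWh
Total energy = 33.66 + 23.24 + 0.3297 + 0.138 = 57.37 kWh
Cost = 57.37 kWh × €0.207 = €11.88 ≈ €12

€12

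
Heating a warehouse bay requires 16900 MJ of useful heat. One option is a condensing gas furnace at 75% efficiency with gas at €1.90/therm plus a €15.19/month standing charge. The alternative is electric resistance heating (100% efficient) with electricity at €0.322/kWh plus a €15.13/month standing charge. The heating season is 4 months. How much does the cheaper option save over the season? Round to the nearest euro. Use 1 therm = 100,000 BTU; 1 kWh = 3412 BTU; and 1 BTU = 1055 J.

€1106

Heat load = 16900 MJ = 16,900,000,000 J / 1055 = 16,018,957 BTU
Gas: input = 16,018,957 / 0.75 = 21,358,610 BTU = 213.6 therm → 213.6 × €1.90 = €405.81; + 4 × €15.19 standing = €466.57
Electric: 16,018,957 BTU / 3412 = 4,695 kWh → × €0.322 = €1,511.75; + 4 × €15.13 standing = €1,572.27
Difference = |€466.57 − €1,572.27| = €1,105.70 ≈ €1106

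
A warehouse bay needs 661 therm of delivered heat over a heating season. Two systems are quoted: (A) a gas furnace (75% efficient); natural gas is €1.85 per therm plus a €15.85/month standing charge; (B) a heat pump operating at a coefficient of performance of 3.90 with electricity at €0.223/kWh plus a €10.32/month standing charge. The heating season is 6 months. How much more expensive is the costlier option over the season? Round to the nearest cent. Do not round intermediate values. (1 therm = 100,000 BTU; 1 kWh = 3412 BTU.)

€555.92

Heat load = 661 therm × 100,000 = 66,100,000 BTU
Gas: input = 66,100,000 / 0.75 = 88,133,333 BTU = 881.3 therm → 881.3 × €1.85 = €1,630.47; + 6 × €15.85 standing = €1,725.57
Heat pump: 66,100,000 BTU / 3412 = 19,370 kWh heat; / 3.90 = 4,967 kWh in → × €0.223 = €1,107.73; + 6 × €10.32 standing = €1,169.65
Difference = |€1,725.57 − €1,169.65| = €555.92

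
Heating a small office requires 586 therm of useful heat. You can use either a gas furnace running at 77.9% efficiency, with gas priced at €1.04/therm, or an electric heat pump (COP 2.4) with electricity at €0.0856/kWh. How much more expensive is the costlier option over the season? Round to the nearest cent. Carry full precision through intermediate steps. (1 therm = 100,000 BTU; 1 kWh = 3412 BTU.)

Heat load = 586 therm × 100,000 = 58,600,000 BTU
Gas: input = 58,600,000 / 0.779 = 75,224,647 BTU = 752.2 therm → 752.2 × €1.04 = €782.34
Heat pump: 58,600,000 BTU / 3412 = 17,170 kWh heat; / 2.4 = 7,156 kWh in → × €0.0856 = €612.56
Difference = |€782.34 − €612.56| = €169.77

€169.77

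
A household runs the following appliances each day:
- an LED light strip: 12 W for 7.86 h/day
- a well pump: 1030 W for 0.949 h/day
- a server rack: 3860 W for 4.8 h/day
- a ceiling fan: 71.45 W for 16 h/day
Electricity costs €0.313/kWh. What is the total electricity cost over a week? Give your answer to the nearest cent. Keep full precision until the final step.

LED light strip: 12 W × 7.86 h × 7 d = 660 Wh = 0.6602 kWh
well pump: 1030 W × 0.949 h × 7 d = 6,842 Wh = 6.842 kWh
server rack: 3860 W × 4.8 h × 7 d = 129,696 Wh = 129.7 kWh
ceiling fan: 71.45 W × 16 h × 7 d = 8,002 Wh = 8.002 kWh
Total energy = 0.6602 + 6.842 + 129.7 + 8.002 = 145.2 kWh
Cost = 145.2 kWh × €0.313 = €45.45

€45.45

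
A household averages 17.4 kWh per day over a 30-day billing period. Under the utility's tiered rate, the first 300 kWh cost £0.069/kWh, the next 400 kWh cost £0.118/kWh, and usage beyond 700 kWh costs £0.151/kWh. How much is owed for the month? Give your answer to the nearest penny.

£46.90

Usage = 17.4 kWh/day × 30 days = 522 kWh
First 300 kWh × £0.069 = £20.70
Next 222 kWh × £0.118 = £26.20
Remaining tier: 0 kWh (not reached)
Total = £46.90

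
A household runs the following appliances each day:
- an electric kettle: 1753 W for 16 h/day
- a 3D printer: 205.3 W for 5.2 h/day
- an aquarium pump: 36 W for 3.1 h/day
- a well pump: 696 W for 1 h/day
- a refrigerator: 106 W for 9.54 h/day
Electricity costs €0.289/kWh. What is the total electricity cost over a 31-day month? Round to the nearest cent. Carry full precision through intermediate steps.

€277.14

electric kettle: 1753 W × 16 h × 31 d = 869,488 Wh = 869.5 kWh
3D printer: 205.3 W × 5.2 h × 31 d = 33,094 Wh = 33.09 kWh
aquarium pump: 36 W × 3.1 h × 31 d = 3,460 Wh = 3.46 kWh
well pump: 696 W × 1 h × 31 d = 21,576 Wh = 21.58 kWh
refrigerator: 106 W × 9.54 h × 31 d = 31,348 Wh = 31.35 kWh
Total energy = 869.5 + 33.09 + 3.46 + 21.58 + 31.35 = 959 kWh
Cost = 959 kWh × €0.289 = €277.14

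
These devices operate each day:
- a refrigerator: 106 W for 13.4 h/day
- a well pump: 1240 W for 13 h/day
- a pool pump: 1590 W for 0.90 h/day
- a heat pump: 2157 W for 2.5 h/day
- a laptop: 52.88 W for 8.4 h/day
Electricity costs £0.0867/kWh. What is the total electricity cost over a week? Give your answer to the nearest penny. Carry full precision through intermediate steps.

£15.06

refrigerator: 106 W × 13.4 h × 7 d = 9,943 Wh = 9.943 kWh
well pump: 1240 W × 13 h × 7 d = 112,840 Wh = 112.8 kWh
pool pump: 1590 W × 0.90 h × 7 d = 10,017 Wh = 10.02 kWh
heat pump: 2157 W × 2.5 h × 7 d = 37,748 Wh = 37.75 kWh
laptop: 52.88 W × 8.4 h × 7 d = 3,109 Wh = 3.109 kWh
Total energy = 9.943 + 112.8 + 10.02 + 37.75 + 3.109 = 173.7 kWh
Cost = 173.7 kWh × £0.0867 = £15.06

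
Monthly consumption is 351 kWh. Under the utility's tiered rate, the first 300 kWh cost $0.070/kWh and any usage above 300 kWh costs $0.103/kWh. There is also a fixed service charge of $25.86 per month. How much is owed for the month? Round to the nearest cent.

First 300 kWh × $0.070 = $21.00
Remaining 51 kWh × $0.103 = $5.25
Energy charge = $26.25; + service $25.86 = $52.11

$52.11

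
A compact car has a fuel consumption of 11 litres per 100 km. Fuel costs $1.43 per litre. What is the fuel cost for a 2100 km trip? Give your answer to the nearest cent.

Fuel = 11 L/100 km × 2100 km / 100 = 231 L
Cost = 231 L × $1.43/L = $330.33

$330.33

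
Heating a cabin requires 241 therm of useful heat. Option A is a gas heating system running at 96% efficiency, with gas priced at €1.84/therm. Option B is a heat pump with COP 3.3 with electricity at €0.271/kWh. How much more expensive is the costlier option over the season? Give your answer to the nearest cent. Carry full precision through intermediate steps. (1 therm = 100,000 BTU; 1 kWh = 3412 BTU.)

€118.13

Heat load = 241 therm × 100,000 = 24,100,000 BTU
Gas: input = 24,100,000 / 0.96 = 25,104,167 BTU = 251 therm → 251 × €1.84 = €461.92
Heat pump: 24,100,000 BTU / 3412 = 7,063 kWh heat; / 3.3 = 2,140 kWh in → × €0.271 = €580.05
Difference = |€461.92 − €580.05| = €118.13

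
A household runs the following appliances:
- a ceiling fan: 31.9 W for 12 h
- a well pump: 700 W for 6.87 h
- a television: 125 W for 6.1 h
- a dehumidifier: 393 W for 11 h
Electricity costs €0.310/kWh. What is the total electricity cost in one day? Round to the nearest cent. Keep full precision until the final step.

€3.19

ceiling fan: 31.9 W × 12 h = 383 Wh = 0.3828 kWh
well pump: 700 W × 6.87 h = 4,809 Wh = 4.809 kWh
television: 125 W × 6.1 h = 762 Wh = 0.7625 kWh
dehumidifier: 393 W × 11 h = 4,323 Wh = 4.323 kWh
Total energy = 0.3828 + 4.809 + 0.7625 + 4.323 = 10.28 kWh
Cost = 10.28 kWh × €0.310 = €3.19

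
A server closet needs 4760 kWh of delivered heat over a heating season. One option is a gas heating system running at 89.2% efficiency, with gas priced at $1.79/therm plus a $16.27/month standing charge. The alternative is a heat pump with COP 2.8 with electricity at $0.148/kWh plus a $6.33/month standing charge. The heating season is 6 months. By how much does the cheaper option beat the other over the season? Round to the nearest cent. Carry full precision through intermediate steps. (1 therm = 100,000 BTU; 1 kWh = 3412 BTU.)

Heat load = 4760 kWh × 3412 = 16,241,120 BTU
Gas: input = 16,241,120 / 0.892 = 18,207,534 BTU = 182.1 therm → 182.1 × $1.79 = $325.91; + 6 × $16.27 standing = $423.53
Heat pump: 16,241,120 BTU / 3412 = 4,760 kWh heat; / 2.8 = 1,700 kWh in → × $0.148 = $251.60; + 6 × $6.33 standing = $289.58
Difference = |$423.53 − $289.58| = $133.95

$133.95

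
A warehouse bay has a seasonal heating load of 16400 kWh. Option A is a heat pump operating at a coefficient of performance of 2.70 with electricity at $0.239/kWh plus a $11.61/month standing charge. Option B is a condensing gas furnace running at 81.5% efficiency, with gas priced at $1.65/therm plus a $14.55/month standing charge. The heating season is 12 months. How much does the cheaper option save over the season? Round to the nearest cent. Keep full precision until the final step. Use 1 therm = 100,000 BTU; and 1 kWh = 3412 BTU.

$283.56

Heat load = 16400 kWh × 3412 = 55,956,800 BTU
Gas: input = 55,956,800 / 0.815 = 68,658,650 BTU = 686.6 therm → 686.6 × $1.65 = $1,132.87; + 12 × $14.55 standing = $1,307.47
Heat pump: 55,956,800 BTU / 3412 = 16,400 kWh heat; / 2.70 = 6,074 kWh in → × $0.239 = $1,451.70; + 12 × $11.61 standing = $1,591.02
Difference = |$1,307.47 − $1,591.02| = $283.56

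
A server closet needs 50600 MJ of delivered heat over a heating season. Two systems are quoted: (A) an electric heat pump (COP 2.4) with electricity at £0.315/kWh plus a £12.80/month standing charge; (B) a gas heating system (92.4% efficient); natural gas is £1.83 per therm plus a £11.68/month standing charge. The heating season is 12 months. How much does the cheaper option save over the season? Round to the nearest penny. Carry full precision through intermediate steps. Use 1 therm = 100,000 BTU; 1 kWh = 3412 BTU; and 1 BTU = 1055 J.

£908.51

Heat load = 50600 MJ = 50,600,000,000 J / 1055 = 47,962,085 BTU
Gas: input = 47,962,085 / 0.924 = 51,907,019 BTU = 519.1 therm → 519.1 × £1.83 = £949.90; + 12 × £11.68 standing = £1,090.06
Heat pump: 47,962,085 BTU / 3412 = 14,060 kWh heat; / 2.4 = 5,857 kWh in → × £0.315 = £1,844.97; + 12 × £12.80 standing = £1,998.57
Difference = |£1,090.06 − £1,998.57| = £908.51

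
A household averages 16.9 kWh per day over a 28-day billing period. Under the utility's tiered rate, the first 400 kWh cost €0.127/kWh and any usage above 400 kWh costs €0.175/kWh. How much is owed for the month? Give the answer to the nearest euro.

€64

Usage = 16.9 kWh/day × 28 days = 473.2 kWh
First 400 kWh × €0.127 = €50.80
Remaining 73.2 kWh × €0.175 = €12.81
Total = €63.61 ≈ €64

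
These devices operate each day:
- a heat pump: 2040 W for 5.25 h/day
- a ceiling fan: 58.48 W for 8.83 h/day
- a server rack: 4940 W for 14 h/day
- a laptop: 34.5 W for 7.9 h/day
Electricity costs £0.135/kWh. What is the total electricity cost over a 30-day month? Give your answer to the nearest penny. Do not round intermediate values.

heat pump: 2040 W × 5.25 h × 30 d = 321,300 Wh = 321.3 kWh
ceiling fan: 58.48 W × 8.83 h × 30 d = 15,491 Wh = 15.49 kWh
server rack: 4940 W × 14 h × 30 d = 2,074,800 Wh = 2,075 kWh
laptop: 34.5 W × 7.9 h × 30 d = 8,176 Wh = 8.177 kWh
Total energy = 321.3 + 15.49 + 2,075 + 8.177 = 2,420 kWh
Cost = 2,420 kWh × £0.135 = £326.67

£326.67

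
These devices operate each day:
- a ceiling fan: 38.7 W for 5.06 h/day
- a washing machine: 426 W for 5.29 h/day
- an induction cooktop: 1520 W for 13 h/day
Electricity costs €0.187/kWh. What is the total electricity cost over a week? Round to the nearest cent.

ceiling fan: 38.7 W × 5.06 h × 7 d = 1,371 Wh = 1.371 kWh
washing machine: 426 W × 5.29 h × 7 d = 15,775 Wh = 15.77 kWh
induction cooktop: 1520 W × 13 h × 7 d = 138,320 Wh = 138.3 kWh
Total energy = 1.371 + 15.77 + 138.3 = 155.5 kWh
Cost = 155.5 kWh × €0.187 = €29.07

€29.07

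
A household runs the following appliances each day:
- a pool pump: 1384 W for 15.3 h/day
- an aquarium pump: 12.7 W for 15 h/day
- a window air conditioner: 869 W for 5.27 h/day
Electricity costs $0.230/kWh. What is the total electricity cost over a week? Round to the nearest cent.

$41.77

pool pump: 1384 W × 15.3 h × 7 d = 148,226 Wh = 148.2 kWh
aquarium pump: 12.7 W × 15 h × 7 d = 1,334 Wh = 1.333 kWh
window air conditioner: 869 W × 5.27 h × 7 d = 32,057 Wh = 32.06 kWh
Total energy = 148.2 + 1.333 + 32.06 = 181.6 kWh
Cost = 181.6 kWh × $0.230 = $41.77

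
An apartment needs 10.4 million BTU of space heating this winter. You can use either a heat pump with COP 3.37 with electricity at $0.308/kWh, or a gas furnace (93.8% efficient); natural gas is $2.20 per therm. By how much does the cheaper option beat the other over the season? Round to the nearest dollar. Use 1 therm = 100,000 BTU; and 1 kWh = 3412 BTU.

$35

Heat load = 10.4 × 10⁶ BTU = 10,400,000 BTU
Gas: input = 10,400,000 / 0.938 = 11,087,420 BTU = 110.9 therm → 110.9 × $2.20 = $243.92
Heat pump: 10,400,000 BTU / 3412 = 3,048 kWh heat; / 3.37 = 904.5 kWh in → × $0.308 = $278.58
Difference = |$243.92 − $278.58| = $34.65 ≈ $35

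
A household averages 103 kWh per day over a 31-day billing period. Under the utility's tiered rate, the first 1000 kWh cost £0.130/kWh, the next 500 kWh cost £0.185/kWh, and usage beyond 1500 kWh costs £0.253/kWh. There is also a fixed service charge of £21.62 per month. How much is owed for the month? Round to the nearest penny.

£672.45

Usage = 103 kWh/day × 31 days = 3193 kWh
First 1000 kWh × £0.130 = £130.00
Next 500 kWh × £0.185 = £92.50
Remaining 1693 kWh × £0.253 = £428.33
Energy charge = £650.83; + service £21.62 = £672.45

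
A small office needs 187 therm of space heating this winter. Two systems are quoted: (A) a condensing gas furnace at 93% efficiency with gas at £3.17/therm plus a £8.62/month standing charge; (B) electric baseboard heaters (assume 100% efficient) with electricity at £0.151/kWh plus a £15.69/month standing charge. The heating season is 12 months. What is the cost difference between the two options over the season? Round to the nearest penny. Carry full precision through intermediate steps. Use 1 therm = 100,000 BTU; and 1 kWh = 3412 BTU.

Heat load = 187 therm × 100,000 = 18,700,000 BTU
Gas: input = 18,700,000 / 0.93 = 20,107,527 BTU = 201.1 therm → 201.1 × £3.17 = £637.41; + 12 × £8.62 standing = £740.85
Electric: 18,700,000 BTU / 3412 = 5,481 kWh → × £0.151 = £827.58; + 12 × £15.69 standing = £1,015.86
Difference = |£740.85 − £1,015.86| = £275.01

£275.01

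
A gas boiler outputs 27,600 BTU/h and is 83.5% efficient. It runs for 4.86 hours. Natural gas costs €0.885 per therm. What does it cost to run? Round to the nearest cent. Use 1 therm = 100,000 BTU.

€1.42

Heat delivered = 27,600 BTU/h × 4.86 h = 134,136 BTU
Gas input = 134,136 / 0.835 = 160,642 BTU
= 160,642 / 100,000 = 1.606 therm
Cost = 1.606 × €0.885/therm = €1.42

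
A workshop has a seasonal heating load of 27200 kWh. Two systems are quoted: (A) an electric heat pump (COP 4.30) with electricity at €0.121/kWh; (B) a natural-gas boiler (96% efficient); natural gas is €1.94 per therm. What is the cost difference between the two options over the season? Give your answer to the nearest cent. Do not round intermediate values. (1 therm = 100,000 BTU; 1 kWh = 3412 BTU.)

€1110.07

Heat load = 27200 kWh × 3412 = 92,806,400 BTU
Gas: input = 92,806,400 / 0.96 = 96,673,333 BTU = 966.7 therm → 966.7 × €1.94 = €1,875.46
Heat pump: 92,806,400 BTU / 3412 = 27,200 kWh heat; / 4.30 = 6,326 kWh in → × €0.121 = €765.40
Difference = |€1,875.46 − €765.40| = €1,110.07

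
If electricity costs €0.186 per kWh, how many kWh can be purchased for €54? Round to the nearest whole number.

€54 / €0.186 per kWh = 290.3 kWh

290 kWh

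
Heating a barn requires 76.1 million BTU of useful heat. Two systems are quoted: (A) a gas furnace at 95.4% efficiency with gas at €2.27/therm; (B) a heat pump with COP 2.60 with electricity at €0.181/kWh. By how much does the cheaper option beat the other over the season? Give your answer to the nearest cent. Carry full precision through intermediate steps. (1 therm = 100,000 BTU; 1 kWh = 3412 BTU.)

€258.09

Heat load = 76.1 × 10⁶ BTU = 76,100,000 BTU
Gas: input = 76,100,000 / 0.954 = 79,769,392 BTU = 797.7 therm → 797.7 × €2.27 = €1,810.77
Heat pump: 76,100,000 BTU / 3412 = 22,300 kWh heat; / 2.60 = 8,578 kWh in → × €0.181 = €1,552.68
Difference = |€1,810.77 − €1,552.68| = €258.09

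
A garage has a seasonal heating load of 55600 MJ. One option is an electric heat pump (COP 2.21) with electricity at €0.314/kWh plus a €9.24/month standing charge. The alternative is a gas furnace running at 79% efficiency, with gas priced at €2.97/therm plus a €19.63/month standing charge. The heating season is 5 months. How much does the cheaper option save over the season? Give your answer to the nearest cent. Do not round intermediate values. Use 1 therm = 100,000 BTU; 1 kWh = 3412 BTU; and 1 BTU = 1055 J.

€161.32

Heat load = 55600 MJ = 55,600,000,000 J / 1055 = 52,701,422 BTU
Gas: input = 52,701,422 / 0.79 = 66,710,661 BTU = 667.1 therm → 667.1 × €2.97 = €1,981.31; + 5 × €19.63 standing = €2,079.46
Heat pump: 52,701,422 BTU / 3412 = 15,450 kWh heat; / 2.21 = 6,989 kWh in → × €0.314 = €2,194.58; + 5 × €9.24 standing = €2,240.78
Difference = |€2,079.46 − €2,240.78| = €161.32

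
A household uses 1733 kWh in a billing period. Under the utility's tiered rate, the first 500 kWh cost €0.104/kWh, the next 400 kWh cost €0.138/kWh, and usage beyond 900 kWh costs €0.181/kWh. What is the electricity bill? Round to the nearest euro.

First 500 kWh × €0.104 = €52.00
Next 400 kWh × €0.138 = €55.20
Remaining 833 kWh × €0.181 = €150.77
Total = €257.97 ≈ €258

€258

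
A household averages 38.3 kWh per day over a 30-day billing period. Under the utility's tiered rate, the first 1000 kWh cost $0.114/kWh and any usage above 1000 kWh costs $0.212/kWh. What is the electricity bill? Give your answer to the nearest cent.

$145.59

Usage = 38.3 kWh/day × 30 days = 1149 kWh
First 1000 kWh × $0.114 = $114.00
Remaining 149 kWh × $0.212 = $31.59
Total = $145.59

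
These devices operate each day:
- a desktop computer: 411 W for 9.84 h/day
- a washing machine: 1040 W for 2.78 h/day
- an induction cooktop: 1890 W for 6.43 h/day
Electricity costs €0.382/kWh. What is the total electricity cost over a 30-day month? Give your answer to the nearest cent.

desktop computer: 411 W × 9.84 h × 30 d = 121,327 Wh = 121.3 kWh
washing machine: 1040 W × 2.78 h × 30 d = 86,736 Wh = 86.74 kWh
induction cooktop: 1890 W × 6.43 h × 30 d = 364,581 Wh = 364.6 kWh
Total energy = 121.3 + 86.74 + 364.6 = 572.6 kWh
Cost = 572.6 kWh × €0.382 = €218.75

€218.75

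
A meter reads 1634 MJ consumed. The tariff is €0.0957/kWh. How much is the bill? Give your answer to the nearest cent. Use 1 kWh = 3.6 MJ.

€43.44

1634 MJ × (0.27778 kWh/MJ) = 453.9 kWh
Cost = 453.9 kWh × €0.0957/kWh = €43.44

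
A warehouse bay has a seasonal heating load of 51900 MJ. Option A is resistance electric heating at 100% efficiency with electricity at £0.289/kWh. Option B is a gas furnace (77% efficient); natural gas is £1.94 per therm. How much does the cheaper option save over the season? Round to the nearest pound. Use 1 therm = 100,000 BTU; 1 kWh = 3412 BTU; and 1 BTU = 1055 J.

£2927

Heat load = 51900 MJ = 51,900,000,000 J / 1055 = 49,194,313 BTU
Gas: input = 49,194,313 / 0.77 = 63,888,718 BTU = 638.9 therm → 638.9 × £1.94 = £1,239.44
Electric: 49,194,313 BTU / 3412 = 14,420 kWh → × £0.289 = £4,166.81
Difference = |£1,239.44 − £4,166.81| = £2,927.37 ≈ £2927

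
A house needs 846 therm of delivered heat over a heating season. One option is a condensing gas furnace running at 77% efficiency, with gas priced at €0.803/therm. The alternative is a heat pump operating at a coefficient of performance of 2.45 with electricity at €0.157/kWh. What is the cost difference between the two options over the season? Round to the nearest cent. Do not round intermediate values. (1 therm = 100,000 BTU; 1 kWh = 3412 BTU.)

€706.64

Heat load = 846 therm × 100,000 = 84,600,000 BTU
Gas: input = 84,600,000 / 0.77 = 109,870,130 BTU = 1,099 therm → 1,099 × €0.803 = €882.26
Heat pump: 84,600,000 BTU / 3412 = 24,790 kWh heat; / 2.45 = 10,120 kWh in → × €0.157 = €1,588.89
Difference = |€882.26 − €1,588.89| = €706.64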